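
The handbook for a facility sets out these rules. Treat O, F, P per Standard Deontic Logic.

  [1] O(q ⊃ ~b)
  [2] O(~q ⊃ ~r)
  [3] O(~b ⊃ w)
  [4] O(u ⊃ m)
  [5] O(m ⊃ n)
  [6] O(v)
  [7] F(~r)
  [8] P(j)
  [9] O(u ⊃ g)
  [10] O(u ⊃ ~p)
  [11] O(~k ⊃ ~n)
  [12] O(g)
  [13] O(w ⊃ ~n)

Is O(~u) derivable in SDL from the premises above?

Yes

Premise 7 is F(~r), i.e. O(r).
Premise 2, O(~q ⊃ ~r), contraposes to O(r ⊃ q); with O(r) we get O(q).
With premise 1, O(q ⊃ ~b), the K-axiom yields O(~b).
Premise 3 is O(~b ⊃ w); since O(~b), deontic closure gives O(w).
From O(w) and premise 13, O(w ⊃ ~n), we obtain O(~n).
The contrapositive of premise 5 (O(m ⊃ n)) is O(~n ⊃ ~m), and O(~n) is already established, so O(~m).
Premise 4 is O(u ⊃ m); contrapositively O(~m ⊃ ~u). Since O(~m) holds, K gives O(~u).
Premises 6, 8, 9, 10, 11, 12 do not contribute to this derivation.
So O(~u) follows.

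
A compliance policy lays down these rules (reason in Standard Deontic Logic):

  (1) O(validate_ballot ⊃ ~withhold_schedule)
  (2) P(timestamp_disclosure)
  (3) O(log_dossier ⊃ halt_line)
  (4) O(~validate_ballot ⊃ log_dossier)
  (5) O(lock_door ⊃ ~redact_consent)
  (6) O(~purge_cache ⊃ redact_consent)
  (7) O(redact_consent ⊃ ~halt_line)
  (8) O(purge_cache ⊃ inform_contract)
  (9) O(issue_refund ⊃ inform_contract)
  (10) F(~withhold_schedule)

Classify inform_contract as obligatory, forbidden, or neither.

Obligatory

Premise 10 is F(~withhold_schedule), i.e. O(withhold_schedule).
The contrapositive of premise 1 (O(validate_ballot ⊃ ~withhold_schedule)) is O(withhold_schedule ⊃ ~validate_ballot), and O(withhold_schedule) is already established, so O(~validate_ballot).
Premise 4 is O(~validate_ballot ⊃ log_dossier); since O(~validate_ballot), deontic closure gives O(log_dossier).
Applying K to premise 3 (O(log_dossier ⊃ halt_line)) and O(log_dossier) yields O(halt_line).
The contrapositive of premise 7 (O(redact_consent ⊃ ~halt_line)) is O(halt_line ⊃ ~redact_consent), and O(halt_line) is already established, so O(~redact_consent).
Premise 6, O(~purge_cache ⊃ redact_consent), contraposes to O(~redact_consent ⊃ purge_cache); with O(~redact_consent) we get O(purge_cache).
From O(purge_cache) and premise 8, O(purge_cache ⊃ inform_contract), we obtain O(inform_contract).
Premises 2, 5, 9 do not contribute to this derivation.
Hence inform_contract is obligatory.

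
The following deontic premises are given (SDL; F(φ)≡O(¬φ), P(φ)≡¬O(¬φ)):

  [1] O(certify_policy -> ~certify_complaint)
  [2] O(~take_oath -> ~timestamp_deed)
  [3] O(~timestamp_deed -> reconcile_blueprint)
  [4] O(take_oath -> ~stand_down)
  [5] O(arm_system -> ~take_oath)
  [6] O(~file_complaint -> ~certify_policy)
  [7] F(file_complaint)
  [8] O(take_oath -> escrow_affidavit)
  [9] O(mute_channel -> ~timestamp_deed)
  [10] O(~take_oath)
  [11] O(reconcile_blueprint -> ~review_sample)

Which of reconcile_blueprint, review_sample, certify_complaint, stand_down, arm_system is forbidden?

Premise 10 states O(~take_oath) outright.
With premise 2, O(~take_oath -> ~timestamp_deed), the K-axiom yields O(~timestamp_deed).
With premise 3, O(~timestamp_deed -> reconcile_blueprint), the K-axiom yields O(reconcile_blueprint).
From O(reconcile_blueprint) and premise 11, O(reconcile_blueprint -> ~review_sample), we obtain O(~review_sample).
So O(~review_sample) holds, i.e. review_sample is forbidden. None of the other listed options is forbidden under the premises.

review_sample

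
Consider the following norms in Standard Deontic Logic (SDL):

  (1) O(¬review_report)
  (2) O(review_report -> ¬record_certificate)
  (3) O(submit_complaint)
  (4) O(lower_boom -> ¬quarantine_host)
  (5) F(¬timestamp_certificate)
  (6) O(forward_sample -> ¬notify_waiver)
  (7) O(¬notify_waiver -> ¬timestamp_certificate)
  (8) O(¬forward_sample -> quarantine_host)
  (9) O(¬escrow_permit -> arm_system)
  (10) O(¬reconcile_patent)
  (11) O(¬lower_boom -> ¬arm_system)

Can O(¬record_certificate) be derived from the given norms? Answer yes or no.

Premise 2 is O(review_report -> ¬record_certificate), but O(review_report) is not derivable from the premises, so it does not yield O(¬record_certificate).
No other premise forces O(¬record_certificate). An ideal world satisfying every premise can still have ¬record_certificate false, so O(¬record_certificate) is not derivable.

No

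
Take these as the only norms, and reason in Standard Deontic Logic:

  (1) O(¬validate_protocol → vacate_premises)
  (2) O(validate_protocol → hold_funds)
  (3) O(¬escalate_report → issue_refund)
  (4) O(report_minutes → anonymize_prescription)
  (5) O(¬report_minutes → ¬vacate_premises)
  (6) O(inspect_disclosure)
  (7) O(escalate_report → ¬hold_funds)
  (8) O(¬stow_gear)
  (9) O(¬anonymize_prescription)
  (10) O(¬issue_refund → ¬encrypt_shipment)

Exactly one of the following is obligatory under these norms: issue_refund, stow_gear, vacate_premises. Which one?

Premise 9 states O(¬anonymize_prescription) outright.
Premise 4 is O(report_minutes → anonymize_prescription); contrapositively O(¬anonymize_prescription → ¬report_minutes). Since O(¬anonymize_prescription) holds, K gives O(¬report_minutes).
Premise 5 is O(¬report_minutes → ¬vacate_premises); since O(¬report_minutes), deontic closure gives O(¬vacate_premises).
Premise 1, O(¬validate_protocol → vacate_premises), contraposes to O(¬vacate_premises → validate_protocol); with O(¬vacate_premises) we get O(validate_protocol).
Applying K to premise 2 (O(validate_protocol → hold_funds)) and O(validate_protocol) yields O(hold_funds).
Premise 7, O(escalate_report → ¬hold_funds), contraposes to O(hold_funds → ¬escalate_report); with O(hold_funds) we get O(¬escalate_report).
Premise 3 is O(¬escalate_report → issue_refund); since O(¬escalate_report), deontic closure gives O(issue_refund).
So O(issue_refund) holds — issue_refund is obligatory. None of the other listed options is made obligatory by any chain of premises.

issue_refund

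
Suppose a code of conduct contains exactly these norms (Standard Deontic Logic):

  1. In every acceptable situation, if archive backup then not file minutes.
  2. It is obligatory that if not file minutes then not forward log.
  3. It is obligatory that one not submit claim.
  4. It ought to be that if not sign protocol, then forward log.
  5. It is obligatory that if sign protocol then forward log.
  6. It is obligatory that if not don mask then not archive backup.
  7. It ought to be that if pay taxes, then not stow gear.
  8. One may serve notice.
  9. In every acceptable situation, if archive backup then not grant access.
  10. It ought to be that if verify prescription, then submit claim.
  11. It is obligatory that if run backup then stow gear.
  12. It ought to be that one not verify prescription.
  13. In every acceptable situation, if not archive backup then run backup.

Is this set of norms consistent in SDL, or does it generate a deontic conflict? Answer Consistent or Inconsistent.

Consistent

Premise 10 is O(verify_prescription → submit_claim), but O(verify_prescription) is not derivable from the premises, so it does not yield O(submit_claim).
So O(submit_claim) is not derivable, and the apparent clash with O(¬submit_claim) does not arise.
A world satisfying every obligation exists (e.g. archive_backup=false, don_mask=false, file_minutes=true, forward_log=true, grant_access=false, pay_taxes=false, run_backup=true, serve_notice=false, sign_protocol=false, stow_gear=true, submit_claim=false, verify_prescription=false); no atom is both obligatory and forbidden, so the set is consistent.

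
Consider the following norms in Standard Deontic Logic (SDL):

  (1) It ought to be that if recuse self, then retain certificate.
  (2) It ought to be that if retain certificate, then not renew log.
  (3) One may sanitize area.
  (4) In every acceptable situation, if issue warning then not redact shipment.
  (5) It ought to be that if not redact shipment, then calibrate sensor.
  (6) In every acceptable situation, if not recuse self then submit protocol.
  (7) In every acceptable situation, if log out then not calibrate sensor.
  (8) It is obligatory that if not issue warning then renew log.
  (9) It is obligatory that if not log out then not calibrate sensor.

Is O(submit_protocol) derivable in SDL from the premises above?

Yes

Premises 9 and 7 cover both cases: O(¬log_out → ¬calibrate_sensor) and O(log_out → ¬calibrate_sensor). Since ¬log_out ∨ log_out is a tautology, O(¬calibrate_sensor) follows.
Premise 5, O(¬redact_shipment → calibrate_sensor), contraposes to O(¬calibrate_sensor → redact_shipment); with O(¬calibrate_sensor) we get O(redact_shipment).
Premise 4 is O(issue_warning → ¬redact_shipment); contrapositively O(redact_shipment → ¬issue_warning). Since O(redact_shipment) holds, K gives O(¬issue_warning).
With premise 8, O(¬issue_warning → renew_log), the K-axiom yields O(renew_log).
Premise 2 is O(retain_certificate → ¬renew_log); contrapositively O(renew_log → ¬retain_certificate). Since O(renew_log) holds, K gives O(¬retain_certificate).
Premise 1, O(recuse_self → retain_certificate), contraposes to O(¬retain_certificate → ¬recuse_self); with O(¬retain_certificate) we get O(¬recuse_self).
Premise 6 is O(¬recuse_self → submit_protocol); since O(¬recuse_self), deontic closure gives O(submit_protocol).
Premise 3 does not contribute to this derivation.
So O(submit_protocol) follows.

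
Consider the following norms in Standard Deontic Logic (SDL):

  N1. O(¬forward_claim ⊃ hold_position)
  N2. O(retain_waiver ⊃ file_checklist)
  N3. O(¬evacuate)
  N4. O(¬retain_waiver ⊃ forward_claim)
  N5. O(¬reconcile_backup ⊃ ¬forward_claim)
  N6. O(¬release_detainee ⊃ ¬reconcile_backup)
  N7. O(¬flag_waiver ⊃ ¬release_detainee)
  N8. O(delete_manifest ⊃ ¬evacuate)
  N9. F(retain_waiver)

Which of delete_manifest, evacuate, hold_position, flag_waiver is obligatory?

flag_waiver

Premise 9, F(retain_waiver), is equivalent to O(¬retain_waiver).
Premise 4 is O(¬retain_waiver ⊃ forward_claim); since O(¬retain_waiver), deontic closure gives O(forward_claim).
Premise 5 is O(¬reconcile_backup ⊃ ¬forward_claim); contrapositively O(forward_claim ⊃ reconcile_backup). Since O(forward_claim) holds, K gives O(reconcile_backup).
Premise 6, O(¬release_detainee ⊃ ¬reconcile_backup), contraposes to O(reconcile_backup ⊃ release_detainee); with O(reconcile_backup) we get O(release_detainee).
Premise 7 is O(¬flag_waiver ⊃ ¬release_detainee); contrapositively O(release_detainee ⊃ flag_waiver). Since O(release_detainee) holds, K gives O(flag_waiver).
So O(flag_waiver) holds — flag_waiver is obligatory. None of the other listed options is made obligatory by any chain of premises.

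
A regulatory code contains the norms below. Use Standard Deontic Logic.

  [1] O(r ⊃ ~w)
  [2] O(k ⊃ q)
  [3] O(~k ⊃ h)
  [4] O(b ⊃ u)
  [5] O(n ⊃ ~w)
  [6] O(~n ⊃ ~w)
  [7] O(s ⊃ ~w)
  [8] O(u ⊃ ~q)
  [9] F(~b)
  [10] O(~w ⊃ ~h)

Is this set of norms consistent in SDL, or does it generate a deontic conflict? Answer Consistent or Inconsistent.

Premises 6 and 5 are O(~n ⊃ ~w) and O(n ⊃ ~w); every ideal world satisfies ~n or n, so in either case ~w holds — hence O(~w).
With premise 10, O(~w ⊃ ~h), the K-axiom yields O(~h).
Premise 3, O(~k ⊃ h), contraposes to O(~h ⊃ k); with O(~h) we get O(k).
Premise 2 is O(k ⊃ q); since O(k), deontic closure gives O(q).
The contrapositive of premise 8 (O(u ⊃ ~q)) is O(q ⊃ ~u), and O(q) is already established, so O(~u).
Premise 4, O(b ⊃ u), contraposes to O(~u ⊃ ~b); with O(~u) we get O(~b).
But premise 9, F(~b), means O(b).
We now have both O(~b) and O(b) — b is simultaneously obligatory and forbidden, violating the D-axiom.

Inconsistent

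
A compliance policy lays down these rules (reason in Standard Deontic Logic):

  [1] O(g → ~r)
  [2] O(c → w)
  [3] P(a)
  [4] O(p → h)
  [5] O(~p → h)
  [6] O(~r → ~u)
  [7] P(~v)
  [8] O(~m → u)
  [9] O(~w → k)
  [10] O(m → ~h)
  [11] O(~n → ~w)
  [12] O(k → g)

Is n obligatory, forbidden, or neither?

Obligatory

By case analysis on p: premise 4 gives O(p → h) and premise 5 gives O(~p → h), so O(h) either way.
Premise 10, O(m → ~h), contraposes to O(h → ~m); with O(h) we get O(~m).
From O(~m) and premise 8, O(~m → u), we obtain O(u).
Premise 6, O(~r → ~u), contraposes to O(u → r); with O(u) we get O(r).
Premise 1, O(g → ~r), contraposes to O(r → ~g); with O(r) we get O(~g).
Premise 12, O(k → g), contraposes to O(~g → ~k); with O(~g) we get O(~k).
Premise 9, O(~w → k), contraposes to O(~k → w); with O(~k) we get O(w).
Premise 11, O(~n → ~w), contraposes to O(w → n); with O(w) we get O(n).
Premises 2, 3, 7 do not contribute to this derivation.
Hence n is obligatory.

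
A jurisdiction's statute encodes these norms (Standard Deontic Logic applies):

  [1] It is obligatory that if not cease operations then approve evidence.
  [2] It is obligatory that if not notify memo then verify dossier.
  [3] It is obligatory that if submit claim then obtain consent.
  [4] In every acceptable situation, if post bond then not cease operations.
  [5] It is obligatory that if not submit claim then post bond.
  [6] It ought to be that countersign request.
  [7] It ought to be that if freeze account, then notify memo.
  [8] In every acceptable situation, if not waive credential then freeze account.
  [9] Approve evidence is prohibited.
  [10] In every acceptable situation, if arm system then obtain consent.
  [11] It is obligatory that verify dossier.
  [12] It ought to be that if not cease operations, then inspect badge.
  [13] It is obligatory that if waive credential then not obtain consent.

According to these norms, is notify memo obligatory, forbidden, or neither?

Premise 9 is F(approve_evidence), i.e. O(¬approve_evidence).
Premise 1 is O(¬cease_operations → approve_evidence); contrapositively O(¬approve_evidence → cease_operations). Since O(¬approve_evidence) holds, K gives O(cease_operations).
Premise 4, O(post_bond → ¬cease_operations), contraposes to O(cease_operations → ¬post_bond); with O(cease_operations) we get O(¬post_bond).
The contrapositive of premise 5 (O(¬submit_claim → post_bond)) is O(¬post_bond → submit_claim), and O(¬post_bond) is already established, so O(submit_claim).
From O(submit_claim) and premise 3, O(submit_claim → obtain_consent), we obtain O(obtain_consent).
Premise 13, O(waive_credential → ¬obtain_consent), contraposes to O(obtain_consent → ¬waive_credential); with O(obtain_consent) we get O(¬waive_credential).
Applying K to premise 8 (O(¬waive_credential → freeze_account)) and O(¬waive_credential) yields O(freeze_account).
From O(freeze_account) and premise 7, O(freeze_account → notify_memo), we obtain O(notify_memo).
Premises 2, 6, 10, 11, 12 do not contribute to this derivation.
Hence notify_memo is obligatory.

Obligatory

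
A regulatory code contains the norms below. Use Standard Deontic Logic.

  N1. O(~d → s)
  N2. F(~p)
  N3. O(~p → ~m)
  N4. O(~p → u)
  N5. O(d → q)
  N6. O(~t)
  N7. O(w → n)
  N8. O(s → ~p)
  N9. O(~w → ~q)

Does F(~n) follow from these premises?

Yes

Premise 2 is F(~p), i.e. O(p).
Premise 8 is O(s → ~p); contrapositively O(p → ~s). Since O(p) holds, K gives O(~s).
Premise 1, O(~d → s), contraposes to O(~s → d); with O(~s) we get O(d).
Applying K to premise 5 (O(d → q)) and O(d) yields O(q).
Premise 9, O(~w → ~q), contraposes to O(q → w); with O(q) we get O(w).
From O(w) and premise 7, O(w → n), we obtain O(n).
Premises 3, 4, 6 do not contribute to this derivation.
So O(n) holds, i.e. F(~n). The claim follows.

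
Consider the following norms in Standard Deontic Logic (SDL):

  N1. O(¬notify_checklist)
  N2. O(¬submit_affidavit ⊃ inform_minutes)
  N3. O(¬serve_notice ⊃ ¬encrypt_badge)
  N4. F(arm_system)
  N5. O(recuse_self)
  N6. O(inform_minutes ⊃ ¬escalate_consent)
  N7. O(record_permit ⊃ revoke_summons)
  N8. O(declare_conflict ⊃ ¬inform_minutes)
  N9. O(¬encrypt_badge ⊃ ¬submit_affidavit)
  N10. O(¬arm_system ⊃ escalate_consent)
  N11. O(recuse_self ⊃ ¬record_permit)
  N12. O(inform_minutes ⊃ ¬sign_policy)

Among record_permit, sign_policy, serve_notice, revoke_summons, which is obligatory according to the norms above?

Premise 4, F(arm_system), is equivalent to O(¬arm_system).
With premise 10, O(¬arm_system ⊃ escalate_consent), the K-axiom yields O(escalate_consent).
The contrapositive of premise 6 (O(inform_minutes ⊃ ¬escalate_consent)) is O(escalate_consent ⊃ ¬inform_minutes), and O(escalate_consent) is already established, so O(¬inform_minutes).
The contrapositive of premise 2 (O(¬submit_affidavit ⊃ inform_minutes)) is O(¬inform_minutes ⊃ submit_affidavit), and O(¬inform_minutes) is already established, so O(submit_affidavit).
Premise 9, O(¬encrypt_badge ⊃ ¬submit_affidavit), contraposes to O(submit_affidavit ⊃ encrypt_badge); with O(submit_affidavit) we get O(encrypt_badge).
Premise 3 is O(¬serve_notice ⊃ ¬encrypt_badge); contrapositively O(encrypt_badge ⊃ serve_notice). Since O(encrypt_badge) holds, K gives O(serve_notice).
So O(serve_notice) holds — serve_notice is obligatory. None of the other listed options is made obligatory by any chain of premises.

serve_notice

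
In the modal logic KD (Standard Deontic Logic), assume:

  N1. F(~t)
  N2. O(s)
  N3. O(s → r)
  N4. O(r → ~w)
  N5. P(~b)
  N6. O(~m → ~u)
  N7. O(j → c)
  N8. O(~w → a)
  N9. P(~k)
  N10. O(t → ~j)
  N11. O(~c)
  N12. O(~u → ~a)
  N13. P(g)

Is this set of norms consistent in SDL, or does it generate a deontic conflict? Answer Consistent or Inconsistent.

Consistent

Premise 7 is O(j → c), but O(j) is not derivable from the premises, so it does not yield O(c).
So O(c) is not derivable, and the apparent clash with O(~c) does not arise.
A world satisfying every obligation exists (e.g. a=true, b=false, c=false, g=false, j=false, k=false, m=true, r=true, s=true, t=true, u=true, w=false); no atom is both obligatory and forbidden, so the set is consistent.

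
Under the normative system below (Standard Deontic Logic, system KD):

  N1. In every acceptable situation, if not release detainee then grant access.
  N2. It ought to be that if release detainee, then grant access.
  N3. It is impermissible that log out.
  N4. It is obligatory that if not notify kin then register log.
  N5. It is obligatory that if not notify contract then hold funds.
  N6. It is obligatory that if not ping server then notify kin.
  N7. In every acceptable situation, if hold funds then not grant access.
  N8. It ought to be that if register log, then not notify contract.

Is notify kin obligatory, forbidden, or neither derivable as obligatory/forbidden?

Obligatory

Premises 1 and 2 are O(¬release_detainee → grant_access) and O(release_detainee → grant_access); every ideal world satisfies ¬release_detainee or release_detainee, so in either case grant_access holds — hence O(grant_access).
The contrapositive of premise 7 (O(hold_funds → ¬grant_access)) is O(grant_access → ¬hold_funds), and O(grant_access) is already established, so O(¬hold_funds).
Premise 5, O(¬notify_contract → hold_funds), contraposes to O(¬hold_funds → notify_contract); with O(¬hold_funds) we get O(notify_contract).
Premise 8, O(register_log → ¬notify_contract), contraposes to O(notify_contract → ¬register_log); with O(notify_contract) we get O(¬register_log).
Premise 4 is O(¬notify_kin → register_log); contrapositively O(¬register_log → notify_kin). Since O(¬register_log) holds, K gives O(notify_kin).
Premises 3, 6 do not contribute to this derivation.
Hence notify_kin is obligatory.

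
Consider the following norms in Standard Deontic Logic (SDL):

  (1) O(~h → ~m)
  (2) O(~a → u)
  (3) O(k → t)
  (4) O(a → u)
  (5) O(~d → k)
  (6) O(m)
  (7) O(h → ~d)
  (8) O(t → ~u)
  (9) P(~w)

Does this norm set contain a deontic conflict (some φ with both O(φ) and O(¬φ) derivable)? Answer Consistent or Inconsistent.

Inconsistent

Premises 4 and 2 cover both cases: O(a → u) and O(~a → u). Since a ∨ ~a is a tautology, O(u) follows.
The contrapositive of premise 8 (O(t → ~u)) is O(u → ~t), and O(u) is already established, so O(~t).
Premise 3, O(k → t), contraposes to O(~t → ~k); with O(~t) we get O(~k).
Premise 5, O(~d → k), contraposes to O(~k → d); with O(~k) we get O(d).
Premise 7 is O(h → ~d); contrapositively O(d → ~h). Since O(d) holds, K gives O(~h).
With premise 1, O(~h → ~m), the K-axiom yields O(~m).
But premise 6 directly asserts O(m).
We now have both O(~m) and O(m) — m is simultaneously obligatory and forbidden, violating the D-axiom.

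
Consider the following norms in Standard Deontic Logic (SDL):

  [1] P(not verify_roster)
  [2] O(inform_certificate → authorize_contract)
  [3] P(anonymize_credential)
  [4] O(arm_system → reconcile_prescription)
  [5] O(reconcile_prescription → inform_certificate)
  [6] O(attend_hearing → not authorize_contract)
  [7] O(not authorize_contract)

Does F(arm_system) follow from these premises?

Premise 7 gives O(not authorize_contract).
Premise 2, O(inform_certificate → authorize_contract), contraposes to O(not authorize_contract → not inform_certificate); with O(not authorize_contract) we get O(not inform_certificate).
The contrapositive of premise 5 (O(reconcile_prescription → inform_certificate)) is O(not inform_certificate → not reconcile_prescription), and O(not inform_certificate) is already established, so O(not reconcile_prescription).
Premise 4 is O(arm_system → reconcile_prescription); contrapositively O(not reconcile_prescription → not arm_system). Since O(not reconcile_prescription) holds, K gives O(not arm_system).
Premises 1, 3, 6 do not contribute to this derivation.
So O(not arm_system) holds, i.e. F(arm_system). The claim follows.

Yes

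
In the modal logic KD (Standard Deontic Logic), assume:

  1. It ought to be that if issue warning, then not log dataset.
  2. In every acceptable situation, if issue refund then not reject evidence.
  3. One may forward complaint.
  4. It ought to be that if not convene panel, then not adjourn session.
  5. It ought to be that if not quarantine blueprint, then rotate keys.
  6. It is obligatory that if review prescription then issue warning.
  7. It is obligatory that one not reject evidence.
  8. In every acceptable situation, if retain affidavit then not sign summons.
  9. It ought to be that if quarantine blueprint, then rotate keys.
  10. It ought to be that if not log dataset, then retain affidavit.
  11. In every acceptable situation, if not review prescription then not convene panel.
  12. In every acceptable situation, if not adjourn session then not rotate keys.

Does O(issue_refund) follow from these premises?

No

Premise 2 is O(issue_refund → ¬reject_evidence); even if O(¬reject_evidence) held, inferring O(issue_refund) would be affirming the consequent — invalid.
No other premise forces O(issue_refund). An ideal world satisfying every premise can still have issue_refund false, so O(issue_refund) is not derivable.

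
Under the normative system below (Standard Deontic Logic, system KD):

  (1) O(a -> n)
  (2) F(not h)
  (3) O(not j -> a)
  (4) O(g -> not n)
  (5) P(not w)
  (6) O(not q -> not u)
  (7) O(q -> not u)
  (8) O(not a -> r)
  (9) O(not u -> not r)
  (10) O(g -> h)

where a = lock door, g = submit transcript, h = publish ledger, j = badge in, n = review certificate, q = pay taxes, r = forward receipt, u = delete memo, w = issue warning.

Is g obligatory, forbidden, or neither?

Forbidden

By case analysis on q: premise 7 gives O(q -> not u) and premise 6 gives O(not q -> not u), so O(not u) either way.
From O(not u) and premise 9, O(not u -> not r), we obtain O(not r).
The contrapositive of premise 8 (O(not a -> r)) is O(not r -> a), and O(not r) is already established, so O(a).
From O(a) and premise 1, O(a -> n), we obtain O(n).
Premise 4, O(g -> not n), contraposes to O(n -> not g); with O(n) we get O(not g).
Premises 2, 3, 5, 10 do not contribute to this derivation.
Thus O(not g), which is F(g): g is forbidden.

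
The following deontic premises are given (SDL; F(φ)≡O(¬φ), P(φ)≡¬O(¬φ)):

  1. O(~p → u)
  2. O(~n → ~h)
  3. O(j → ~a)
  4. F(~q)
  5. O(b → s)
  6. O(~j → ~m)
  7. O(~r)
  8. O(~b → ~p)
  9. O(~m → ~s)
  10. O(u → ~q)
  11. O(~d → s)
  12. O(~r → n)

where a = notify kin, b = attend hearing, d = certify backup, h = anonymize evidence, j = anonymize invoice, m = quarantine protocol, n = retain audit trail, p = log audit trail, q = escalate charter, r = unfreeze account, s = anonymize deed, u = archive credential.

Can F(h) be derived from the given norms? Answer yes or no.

Premise 2 is O(~n → ~h), but O(~n) is not derivable from the premises, so it does not yield O(~h).
No other premise forces O(~h). An ideal world satisfying every premise can still have h true, so F(h) is not derivable.

No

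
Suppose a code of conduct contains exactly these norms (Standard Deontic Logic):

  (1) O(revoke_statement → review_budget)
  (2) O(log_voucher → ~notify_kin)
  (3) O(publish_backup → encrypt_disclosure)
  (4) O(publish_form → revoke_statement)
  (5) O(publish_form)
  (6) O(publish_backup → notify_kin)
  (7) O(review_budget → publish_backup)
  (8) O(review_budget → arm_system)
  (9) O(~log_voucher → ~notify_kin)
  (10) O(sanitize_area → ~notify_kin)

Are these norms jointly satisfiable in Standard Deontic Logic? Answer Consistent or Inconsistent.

By case analysis on ~log_voucher: premise 9 gives O(~log_voucher → ~notify_kin) and premise 2 gives O(log_voucher → ~notify_kin), so O(~notify_kin) either way.
Premise 6 is O(publish_backup → notify_kin); contrapositively O(~notify_kin → ~publish_backup). Since O(~notify_kin) holds, K gives O(~publish_backup).
The contrapositive of premise 7 (O(review_budget → publish_backup)) is O(~publish_backup → ~review_budget), and O(~publish_backup) is already established, so O(~review_budget).
Premise 1 is O(revoke_statement → review_budget); contrapositively O(~review_budget → ~revoke_statement). Since O(~review_budget) holds, K gives O(~revoke_statement).
Premise 4, O(publish_form → revoke_statement), contraposes to O(~revoke_statement → ~publish_form); with O(~revoke_statement) we get O(~publish_form).
Yet premise 5 states O(publish_form).
We now have both O(~publish_form) and O(publish_form) — publish_form is simultaneously obligatory and forbidden, violating the D-axiom.

Inconsistent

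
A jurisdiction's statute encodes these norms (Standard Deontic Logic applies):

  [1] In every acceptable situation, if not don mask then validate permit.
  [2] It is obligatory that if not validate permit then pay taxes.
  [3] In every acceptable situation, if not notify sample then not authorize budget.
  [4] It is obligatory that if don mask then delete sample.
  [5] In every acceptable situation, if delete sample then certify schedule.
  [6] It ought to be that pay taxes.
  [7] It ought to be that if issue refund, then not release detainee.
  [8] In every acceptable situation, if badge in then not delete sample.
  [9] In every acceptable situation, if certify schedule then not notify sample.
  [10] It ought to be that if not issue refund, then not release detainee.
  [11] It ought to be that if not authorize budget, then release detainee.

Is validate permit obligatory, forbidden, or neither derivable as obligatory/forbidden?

By case analysis on issue_refund: premise 7 gives O(issue_refund → ¬release_detainee) and premise 10 gives O(¬issue_refund → ¬release_detainee), so O(¬release_detainee) either way.
Premise 11 is O(¬authorize_budget → release_detainee); contrapositively O(¬release_detainee → authorize_budget). Since O(¬release_detainee) holds, K gives O(authorize_budget).
Premise 3 is O(¬notify_sample → ¬authorize_budget); contrapositively O(authorize_budget → notify_sample). Since O(authorize_budget) holds, K gives O(notify_sample).
Premise 9, O(certify_schedule → ¬notify_sample), contraposes to O(notify_sample → ¬certify_schedule); with O(notify_sample) we get O(¬certify_schedule).
Premise 5, O(delete_sample → certify_schedule), contraposes to O(¬certify_schedule → ¬delete_sample); with O(¬certify_schedule) we get O(¬delete_sample).
The contrapositive of premise 4 (O(don_mask → delete_sample)) is O(¬delete_sample → ¬don_mask), and O(¬delete_sample) is already established, so O(¬don_mask).
Premise 1 is O(¬don_mask → validate_permit); since O(¬don_mask), deontic closure gives O(validate_permit).
Premises 2, 6, 8 do not contribute to this derivation.
Hence validate_permit is obligatory.

Obligatory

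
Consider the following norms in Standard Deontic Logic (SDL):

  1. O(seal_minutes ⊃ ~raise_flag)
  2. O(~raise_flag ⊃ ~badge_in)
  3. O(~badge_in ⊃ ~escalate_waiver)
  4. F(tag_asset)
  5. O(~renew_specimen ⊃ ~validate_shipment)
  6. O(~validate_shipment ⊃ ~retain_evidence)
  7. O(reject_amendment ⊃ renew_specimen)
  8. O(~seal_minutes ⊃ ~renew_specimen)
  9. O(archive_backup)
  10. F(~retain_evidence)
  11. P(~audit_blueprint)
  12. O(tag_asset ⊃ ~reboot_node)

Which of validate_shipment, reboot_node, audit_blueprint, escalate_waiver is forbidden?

escalate_waiver

F(~retain_evidence) at premise 10 means O(retain_evidence).
Premise 6, O(~validate_shipment ⊃ ~retain_evidence), contraposes to O(retain_evidence ⊃ validate_shipment); with O(retain_evidence) we get O(validate_shipment).
The contrapositive of premise 5 (O(~renew_specimen ⊃ ~validate_shipment)) is O(validate_shipment ⊃ renew_specimen), and O(validate_shipment) is already established, so O(renew_specimen).
The contrapositive of premise 8 (O(~seal_minutes ⊃ ~renew_specimen)) is O(renew_specimen ⊃ seal_minutes), and O(renew_specimen) is already established, so O(seal_minutes).
From O(seal_minutes) and premise 1, O(seal_minutes ⊃ ~raise_flag), we obtain O(~raise_flag).
Applying K to premise 2 (O(~raise_flag ⊃ ~badge_in)) and O(~raise_flag) yields O(~badge_in).
Applying K to premise 3 (O(~badge_in ⊃ ~escalate_waiver)) and O(~badge_in) yields O(~escalate_waiver).
So O(~escalate_waiver) holds, i.e. escalate_waiver is forbidden. None of the other listed options is forbidden under the premises.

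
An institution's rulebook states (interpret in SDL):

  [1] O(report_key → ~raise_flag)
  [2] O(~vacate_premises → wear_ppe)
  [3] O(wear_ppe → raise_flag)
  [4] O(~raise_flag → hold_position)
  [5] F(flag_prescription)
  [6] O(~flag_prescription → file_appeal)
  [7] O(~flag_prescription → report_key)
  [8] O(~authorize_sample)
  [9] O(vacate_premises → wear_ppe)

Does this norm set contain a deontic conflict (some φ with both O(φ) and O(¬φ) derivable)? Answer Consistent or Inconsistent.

Inconsistent

By case analysis on ~vacate_premises: premise 2 gives O(~vacate_premises → wear_ppe) and premise 9 gives O(vacate_premises → wear_ppe), so O(wear_ppe) either way.
Premise 3 is O(wear_ppe → raise_flag); since O(wear_ppe), deontic closure gives O(raise_flag).
The contrapositive of premise 1 (O(report_key → ~raise_flag)) is O(raise_flag → ~report_key), and O(raise_flag) is already established, so O(~report_key).
Premise 7, O(~flag_prescription → report_key), contraposes to O(~report_key → flag_prescription); with O(~report_key) we get O(flag_prescription).
Yet premise 5 is F(flag_prescription), i.e. O(~flag_prescription).
We now have both O(flag_prescription) and O(~flag_prescription) — flag_prescription is simultaneously obligatory and forbidden, violating the D-axiom.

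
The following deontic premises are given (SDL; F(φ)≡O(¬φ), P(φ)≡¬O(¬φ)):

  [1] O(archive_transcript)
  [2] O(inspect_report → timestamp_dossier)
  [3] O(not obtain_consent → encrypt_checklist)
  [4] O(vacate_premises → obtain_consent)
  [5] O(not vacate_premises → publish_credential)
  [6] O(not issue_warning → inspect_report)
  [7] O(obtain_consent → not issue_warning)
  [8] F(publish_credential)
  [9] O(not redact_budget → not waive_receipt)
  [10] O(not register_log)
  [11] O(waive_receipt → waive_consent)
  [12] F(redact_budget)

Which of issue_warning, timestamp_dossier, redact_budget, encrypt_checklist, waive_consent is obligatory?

timestamp_dossier

F(publish_credential) at premise 8 means O(not publish_credential).
Premise 5, O(not vacate_premises → publish_credential), contraposes to O(not publish_credential → vacate_premises); with O(not publish_credential) we get O(vacate_premises).
With premise 4, O(vacate_premises → obtain_consent), the K-axiom yields O(obtain_consent).
Premise 7 is O(obtain_consent → not issue_warning); since O(obtain_consent), deontic closure gives O(not issue_warning).
From O(not issue_warning) and premise 6, O(not issue_warning → inspect_report), we obtain O(inspect_report).
Premise 2 is O(inspect_report → timestamp_dossier); since O(inspect_report), deontic closure gives O(timestamp_dossier).
So O(timestamp_dossier) holds — timestamp_dossier is obligatory. None of the other listed options is made obligatory by any chain of premises.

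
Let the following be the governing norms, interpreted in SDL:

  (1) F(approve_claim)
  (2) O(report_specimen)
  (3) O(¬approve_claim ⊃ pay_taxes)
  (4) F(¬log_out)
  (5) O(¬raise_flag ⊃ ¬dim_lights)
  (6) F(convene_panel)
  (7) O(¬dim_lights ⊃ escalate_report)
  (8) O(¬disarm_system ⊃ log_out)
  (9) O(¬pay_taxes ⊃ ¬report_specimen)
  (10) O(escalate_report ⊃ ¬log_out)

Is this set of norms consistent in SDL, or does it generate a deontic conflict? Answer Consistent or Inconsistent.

Premise 9 is O(¬pay_taxes ⊃ ¬report_specimen), but O(¬pay_taxes) is not derivable from the premises, so it does not yield O(¬report_specimen).
So O(¬report_specimen) is not derivable, and the apparent clash with O(report_specimen) does not arise.
A world satisfying every obligation exists (e.g. approve_claim=false, convene_panel=false, dim_lights=true, disarm_system=false, escalate_report=false, log_out=true, pay_taxes=true, raise_flag=true, report_specimen=true); no atom is both obligatory and forbidden, so the set is consistent.

Consistent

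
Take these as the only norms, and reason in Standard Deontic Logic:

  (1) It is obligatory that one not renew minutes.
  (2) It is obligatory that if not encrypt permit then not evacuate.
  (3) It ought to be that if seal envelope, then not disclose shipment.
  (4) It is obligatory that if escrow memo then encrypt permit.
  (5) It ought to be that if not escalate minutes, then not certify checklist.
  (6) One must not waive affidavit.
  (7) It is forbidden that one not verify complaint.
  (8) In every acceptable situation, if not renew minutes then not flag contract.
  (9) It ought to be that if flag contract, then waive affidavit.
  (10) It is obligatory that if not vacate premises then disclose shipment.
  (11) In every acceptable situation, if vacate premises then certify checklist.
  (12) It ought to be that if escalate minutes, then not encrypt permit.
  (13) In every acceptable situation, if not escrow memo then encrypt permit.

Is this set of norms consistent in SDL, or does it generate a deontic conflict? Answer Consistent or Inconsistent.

Consistent

Premise 9 is O(flag_contract → waive_affidavit), but O(flag_contract) is not derivable from the premises, so it does not yield O(waive_affidavit).
So O(waive_affidavit) is not derivable, and the apparent clash with O(¬waive_affidavit) does not arise.
A world satisfying every obligation exists (e.g. certify_checklist=false, disclose_shipment=true, encrypt_permit=true, escalate_minutes=false, escrow_memo=false, evacuate=false, flag_contract=false, renew_minutes=false, seal_envelope=false, vacate_premises=false, verify_complaint=true, waive_affidavit=false); no atom is both obligatory and forbidden, so the set is consistent.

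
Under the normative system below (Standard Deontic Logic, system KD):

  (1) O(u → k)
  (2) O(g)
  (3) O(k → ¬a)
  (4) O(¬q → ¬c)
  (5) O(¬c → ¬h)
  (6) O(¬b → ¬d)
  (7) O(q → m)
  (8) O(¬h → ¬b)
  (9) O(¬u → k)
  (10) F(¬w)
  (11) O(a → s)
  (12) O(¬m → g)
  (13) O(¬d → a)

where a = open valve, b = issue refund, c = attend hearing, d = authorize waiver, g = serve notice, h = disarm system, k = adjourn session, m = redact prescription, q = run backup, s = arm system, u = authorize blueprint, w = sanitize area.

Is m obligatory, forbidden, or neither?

Premises 1 and 9 are O(u → k) and O(¬u → k); every ideal world satisfies u or ¬u, so in either case k holds — hence O(k).
From O(k) and premise 3, O(k → ¬a), we obtain O(¬a).
Premise 13, O(¬d → a), contraposes to O(¬a → d); with O(¬a) we get O(d).
Premise 6 is O(¬b → ¬d); contrapositively O(d → b). Since O(d) holds, K gives O(b).
Premise 8 is O(¬h → ¬b); contrapositively O(b → h). Since O(b) holds, K gives O(h).
The contrapositive of premise 5 (O(¬c → ¬h)) is O(h → c), and O(h) is already established, so O(c).
The contrapositive of premise 4 (O(¬q → ¬c)) is O(c → q), and O(c) is already established, so O(q).
From O(q) and premise 7, O(q → m), we obtain O(m).
Premises 2, 10, 11, 12 do not contribute to this derivation.
Hence m is obligatory.

Obligatory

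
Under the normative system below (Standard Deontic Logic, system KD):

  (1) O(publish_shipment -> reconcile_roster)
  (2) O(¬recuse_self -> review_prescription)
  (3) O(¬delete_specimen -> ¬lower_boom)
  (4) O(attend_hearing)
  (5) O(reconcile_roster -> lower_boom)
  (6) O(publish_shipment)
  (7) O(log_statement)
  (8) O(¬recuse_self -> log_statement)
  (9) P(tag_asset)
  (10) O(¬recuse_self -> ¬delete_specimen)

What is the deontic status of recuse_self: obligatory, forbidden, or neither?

Premise 6 states O(publish_shipment) outright.
From O(publish_shipment) and premise 1, O(publish_shipment -> reconcile_roster), we obtain O(reconcile_roster).
With premise 5, O(reconcile_roster -> lower_boom), the K-axiom yields O(lower_boom).
The contrapositive of premise 3 (O(¬delete_specimen -> ¬lower_boom)) is O(lower_boom -> delete_specimen), and O(lower_boom) is already established, so O(delete_specimen).
The contrapositive of premise 10 (O(¬recuse_self -> ¬delete_specimen)) is O(delete_specimen -> recuse_self), and O(delete_specimen) is already established, so O(recuse_self).
Premises 2, 4, 7, 8, 9 do not contribute to this derivation.
Hence recuse_self is obligatory.

Obligatory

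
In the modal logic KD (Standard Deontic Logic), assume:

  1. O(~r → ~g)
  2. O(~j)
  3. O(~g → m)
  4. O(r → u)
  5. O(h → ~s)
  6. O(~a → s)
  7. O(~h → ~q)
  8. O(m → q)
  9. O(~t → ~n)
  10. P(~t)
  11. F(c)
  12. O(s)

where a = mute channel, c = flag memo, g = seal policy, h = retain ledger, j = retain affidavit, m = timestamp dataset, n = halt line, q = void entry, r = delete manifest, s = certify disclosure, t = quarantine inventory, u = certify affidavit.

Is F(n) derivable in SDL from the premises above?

No

Premise 9 is O(~t → ~n), but O(~t) is not derivable from the premises (the permission P(~t) asserts only ~O(t), not O(~t)), so it does not yield O(~n).
No other premise forces O(~n). An ideal world satisfying every premise can still have n true, so F(n) is not derivable.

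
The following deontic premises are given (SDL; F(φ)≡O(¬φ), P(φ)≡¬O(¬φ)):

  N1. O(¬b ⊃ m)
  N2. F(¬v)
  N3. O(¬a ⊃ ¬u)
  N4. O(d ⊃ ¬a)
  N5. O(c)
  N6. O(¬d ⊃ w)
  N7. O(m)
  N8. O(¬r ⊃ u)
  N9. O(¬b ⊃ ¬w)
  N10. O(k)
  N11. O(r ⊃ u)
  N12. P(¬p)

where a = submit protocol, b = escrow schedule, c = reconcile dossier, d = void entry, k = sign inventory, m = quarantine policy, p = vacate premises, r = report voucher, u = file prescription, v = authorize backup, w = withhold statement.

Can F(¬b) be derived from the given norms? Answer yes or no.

Yes

By case analysis on r: premise 11 gives O(r ⊃ u) and premise 8 gives O(¬r ⊃ u), so O(u) either way.
Premise 3 is O(¬a ⊃ ¬u); contrapositively O(u ⊃ a). Since O(u) holds, K gives O(a).
Premise 4 is O(d ⊃ ¬a); contrapositively O(a ⊃ ¬d). Since O(a) holds, K gives O(¬d).
With premise 6, O(¬d ⊃ w), the K-axiom yields O(w).
Premise 9, O(¬b ⊃ ¬w), contraposes to O(w ⊃ b); with O(w) we get O(b).
Premises 1, 2, 5, 7, 10, 12 do not contribute to this derivation.
So O(b) holds, i.e. F(¬b). The claim follows.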